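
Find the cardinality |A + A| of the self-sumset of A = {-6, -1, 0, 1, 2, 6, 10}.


A + A = {a + a' : a, a' ∈ A}; |A| = 7.
General bounds: 2|A| - 1 ≤ |A + A| ≤ |A|(|A|+1)/2, i.e. 13 ≤ |A + A| ≤ 28.
Lower bound 2|A|-1 is attained iff A is an arithmetic progression.
Enumerate sums a + a' for a ≤ a' (symmetric, so this suffices):
a = -6: -6+-6=-12, -6+-1=-7, -6+0=-6, -6+1=-5, -6+2=-4, -6+6=0, -6+10=4
a = -1: -1+-1=-2, -1+0=-1, -1+1=0, -1+2=1, -1+6=5, -1+10=9
a = 0: 0+0=0, 0+1=1, 0+2=2, 0+6=6, 0+10=10
a = 1: 1+1=2, 1+2=3, 1+6=7, 1+10=11
a = 2: 2+2=4, 2+6=8, 2+10=12
a = 6: 6+6=12, 6+10=16
a = 10: 10+10=20
Distinct sums: {-12, -7, -6, -5, -4, -2, -1, 0, 1, 2, 3, 4, 5, 6, 7, 8, 9, 10, 11, 12, 16, 20}
|A + A| = 22

|A + A| = 22


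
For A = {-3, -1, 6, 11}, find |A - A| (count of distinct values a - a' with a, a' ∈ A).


A - A = {a - a' : a, a' ∈ A}; |A| = 4.
Bounds: 2|A|-1 ≤ |A - A| ≤ |A|² - |A| + 1, i.e. 7 ≤ |A - A| ≤ 13.
Note: 0 ∈ A - A always (from a - a). The set is symmetric: if d ∈ A - A then -d ∈ A - A.
Enumerate nonzero differences d = a - a' with a > a' (then include -d):
Positive differences: {2, 5, 7, 9, 12, 14}
Full difference set: {0} ∪ (positive diffs) ∪ (negative diffs).
|A - A| = 1 + 2·6 = 13 (matches direct enumeration: 13).

|A - A| = 13


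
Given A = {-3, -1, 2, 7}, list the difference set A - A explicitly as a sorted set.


A - A = {a - a' : a, a' ∈ A}.
Compute a - a' for each ordered pair (a, a'):
a = -3: -3--3=0, -3--1=-2, -3-2=-5, -3-7=-10
a = -1: -1--3=2, -1--1=0, -1-2=-3, -1-7=-8
a = 2: 2--3=5, 2--1=3, 2-2=0, 2-7=-5
a = 7: 7--3=10, 7--1=8, 7-2=5, 7-7=0
Collecting distinct values (and noting 0 appears from a-a):
A - A = {-10, -8, -5, -3, -2, 0, 2, 3, 5, 8, 10}
|A - A| = 11

A - A = {-10, -8, -5, -3, -2, 0, 2, 3, 5, 8, 10}


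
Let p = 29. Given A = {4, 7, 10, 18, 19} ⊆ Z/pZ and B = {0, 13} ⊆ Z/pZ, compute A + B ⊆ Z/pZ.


Work in Z/29Z: reduce every sum a + b modulo 29.
Enumerate all 10 pairs:
a = 4: 4+0=4, 4+13=17
a = 7: 7+0=7, 7+13=20
a = 10: 10+0=10, 10+13=23
a = 18: 18+0=18, 18+13=2
a = 19: 19+0=19, 19+13=3
Distinct residues collected: {2, 3, 4, 7, 10, 17, 18, 19, 20, 23}
|A + B| = 10 (out of 29 total residues).

A + B = {2, 3, 4, 7, 10, 17, 18, 19, 20, 23}


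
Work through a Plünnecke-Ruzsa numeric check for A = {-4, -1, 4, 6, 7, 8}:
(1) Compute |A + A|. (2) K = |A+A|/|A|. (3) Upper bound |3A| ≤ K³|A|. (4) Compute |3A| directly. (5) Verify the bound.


|A| = 6.
Step 1: Compute A + A by enumerating all 36 pairs.
A + A = {-8, -5, -2, 0, 2, 3, 4, 5, 6, 7, 8, 10, 11, 12, 13, 14, 15, 16}, so |A + A| = 18.
Step 2: Doubling constant K = |A + A|/|A| = 18/6 = 18/6 ≈ 3.0000.
Step 3: Plünnecke-Ruzsa gives |3A| ≤ K³·|A| = (3.0000)³ · 6 ≈ 162.0000.
Step 4: Compute 3A = A + A + A directly by enumerating all triples (a,b,c) ∈ A³; |3A| = 32.
Step 5: Check 32 ≤ 162.0000? Yes ✓.

K = 18/6, Plünnecke-Ruzsa bound K³|A| ≈ 162.0000, |3A| = 32, inequality holds.


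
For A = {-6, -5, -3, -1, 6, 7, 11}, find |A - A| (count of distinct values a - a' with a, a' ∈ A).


A - A = {a - a' : a, a' ∈ A}; |A| = 7.
Bounds: 2|A|-1 ≤ |A - A| ≤ |A|² - |A| + 1, i.e. 13 ≤ |A - A| ≤ 43.
Note: 0 ∈ A - A always (from a - a). The set is symmetric: if d ∈ A - A then -d ∈ A - A.
Enumerate nonzero differences d = a - a' with a > a' (then include -d):
Positive differences: {1, 2, 3, 4, 5, 7, 8, 9, 10, 11, 12, 13, 14, 16, 17}
Full difference set: {0} ∪ (positive diffs) ∪ (negative diffs).
|A - A| = 1 + 2·15 = 31 (matches direct enumeration: 31).

|A - A| = 31


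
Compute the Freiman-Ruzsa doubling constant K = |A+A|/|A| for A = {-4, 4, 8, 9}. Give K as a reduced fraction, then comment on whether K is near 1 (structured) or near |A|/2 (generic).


|A| = 4.
Compute A + A by enumerating all 16 pairs.
A + A = {-8, 0, 4, 5, 8, 12, 13, 16, 17, 18}, so |A + A| = 10.
K = |A + A| / |A| = 10/4 = 5/2 ≈ 2.5000.
Reference: AP of size 4 gives K = 7/4 ≈ 1.7500; a fully generic set of size 4 gives K ≈ 2.5000.

|A| = 4, |A + A| = 10, K = 10/4 = 5/2.


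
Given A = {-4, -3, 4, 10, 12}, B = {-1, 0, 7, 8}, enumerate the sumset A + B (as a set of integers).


A + B = {a + b : a ∈ A, b ∈ B}.
Enumerate all |A|·|B| = 5·4 = 20 pairs (a, b) and collect distinct sums.
a = -4: -4+-1=-5, -4+0=-4, -4+7=3, -4+8=4
a = -3: -3+-1=-4, -3+0=-3, -3+7=4, -3+8=5
a = 4: 4+-1=3, 4+0=4, 4+7=11, 4+8=12
a = 10: 10+-1=9, 10+0=10, 10+7=17, 10+8=18
a = 12: 12+-1=11, 12+0=12, 12+7=19, 12+8=20
Collecting distinct sums: A + B = {-5, -4, -3, 3, 4, 5, 9, 10, 11, 12, 17, 18, 19, 20}
|A + B| = 14

A + B = {-5, -4, -3, 3, 4, 5, 9, 10, 11, 12, 17, 18, 19, 20}


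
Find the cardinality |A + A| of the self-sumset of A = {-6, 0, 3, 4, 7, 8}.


A + A = {a + a' : a, a' ∈ A}; |A| = 6.
General bounds: 2|A| - 1 ≤ |A + A| ≤ |A|(|A|+1)/2, i.e. 11 ≤ |A + A| ≤ 21.
Lower bound 2|A|-1 is attained iff A is an arithmetic progression.
Enumerate sums a + a' for a ≤ a' (symmetric, so this suffices):
a = -6: -6+-6=-12, -6+0=-6, -6+3=-3, -6+4=-2, -6+7=1, -6+8=2
a = 0: 0+0=0, 0+3=3, 0+4=4, 0+7=7, 0+8=8
a = 3: 3+3=6, 3+4=7, 3+7=10, 3+8=11
a = 4: 4+4=8, 4+7=11, 4+8=12
a = 7: 7+7=14, 7+8=15
a = 8: 8+8=16
Distinct sums: {-12, -6, -3, -2, 0, 1, 2, 3, 4, 6, 7, 8, 10, 11, 12, 14, 15, 16}
|A + A| = 18

|A + A| = 18


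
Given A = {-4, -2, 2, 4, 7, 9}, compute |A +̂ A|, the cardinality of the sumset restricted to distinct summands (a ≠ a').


Restricted sumset: A +̂ A = {a + a' : a ∈ A, a' ∈ A, a ≠ a'}.
Equivalently, take A + A and drop any sum 2a that is achievable ONLY as a + a for a ∈ A (i.e. sums representable only with equal summands).
Enumerate pairs (a, a') with a < a' (symmetric, so each unordered pair gives one sum; this covers all a ≠ a'):
  -4 + -2 = -6
  -4 + 2 = -2
  -4 + 4 = 0
  -4 + 7 = 3
  -4 + 9 = 5
  -2 + 2 = 0
  -2 + 4 = 2
  -2 + 7 = 5
  -2 + 9 = 7
  2 + 4 = 6
  2 + 7 = 9
  2 + 9 = 11
  4 + 7 = 11
  4 + 9 = 13
  7 + 9 = 16
Collected distinct sums: {-6, -2, 0, 2, 3, 5, 6, 7, 9, 11, 13, 16}
|A +̂ A| = 12
(Reference bound: |A +̂ A| ≥ 2|A| - 3 for |A| ≥ 2, with |A| = 6 giving ≥ 9.)

|A +̂ A| = 12


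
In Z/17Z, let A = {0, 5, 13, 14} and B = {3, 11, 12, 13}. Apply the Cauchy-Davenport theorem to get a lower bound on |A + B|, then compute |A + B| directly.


Cauchy-Davenport: |A + B| ≥ min(p, |A| + |B| - 1) for A, B nonempty in Z/pZ.
|A| = 4, |B| = 4, p = 17.
CD lower bound = min(17, 4 + 4 - 1) = min(17, 7) = 7.
Compute A + B mod 17 directly:
a = 0: 0+3=3, 0+11=11, 0+12=12, 0+13=13
a = 5: 5+3=8, 5+11=16, 5+12=0, 5+13=1
a = 13: 13+3=16, 13+11=7, 13+12=8, 13+13=9
a = 14: 14+3=0, 14+11=8, 14+12=9, 14+13=10
A + B = {0, 1, 3, 7, 8, 9, 10, 11, 12, 13, 16}, so |A + B| = 11.
Verify: 11 ≥ 7? Yes ✓.

CD lower bound = 7, actual |A + B| = 11.


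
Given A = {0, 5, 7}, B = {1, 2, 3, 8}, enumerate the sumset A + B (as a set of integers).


A + B = {a + b : a ∈ A, b ∈ B}.
Enumerate all |A|·|B| = 3·4 = 12 pairs (a, b) and collect distinct sums.
a = 0: 0+1=1, 0+2=2, 0+3=3, 0+8=8
a = 5: 5+1=6, 5+2=7, 5+3=8, 5+8=13
a = 7: 7+1=8, 7+2=9, 7+3=10, 7+8=15
Collecting distinct sums: A + B = {1, 2, 3, 6, 7, 8, 9, 10, 13, 15}
|A + B| = 10

A + B = {1, 2, 3, 6, 7, 8, 9, 10, 13, 15}


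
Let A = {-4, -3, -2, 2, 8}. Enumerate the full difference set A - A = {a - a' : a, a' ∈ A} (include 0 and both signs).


A - A = {a - a' : a, a' ∈ A}.
Compute a - a' for each ordered pair (a, a'):
a = -4: -4--4=0, -4--3=-1, -4--2=-2, -4-2=-6, -4-8=-12
a = -3: -3--4=1, -3--3=0, -3--2=-1, -3-2=-5, -3-8=-11
a = -2: -2--4=2, -2--3=1, -2--2=0, -2-2=-4, -2-8=-10
a = 2: 2--4=6, 2--3=5, 2--2=4, 2-2=0, 2-8=-6
a = 8: 8--4=12, 8--3=11, 8--2=10, 8-2=6, 8-8=0
Collecting distinct values (and noting 0 appears from a-a):
A - A = {-12, -11, -10, -6, -5, -4, -2, -1, 0, 1, 2, 4, 5, 6, 10, 11, 12}
|A - A| = 17

A - A = {-12, -11, -10, -6, -5, -4, -2, -1, 0, 1, 2, 4, 5, 6, 10, 11, 12}


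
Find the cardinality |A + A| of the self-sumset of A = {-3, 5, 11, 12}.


A + A = {a + a' : a, a' ∈ A}; |A| = 4.
General bounds: 2|A| - 1 ≤ |A + A| ≤ |A|(|A|+1)/2, i.e. 7 ≤ |A + A| ≤ 10.
Lower bound 2|A|-1 is attained iff A is an arithmetic progression.
Enumerate sums a + a' for a ≤ a' (symmetric, so this suffices):
a = -3: -3+-3=-6, -3+5=2, -3+11=8, -3+12=9
a = 5: 5+5=10, 5+11=16, 5+12=17
a = 11: 11+11=22, 11+12=23
a = 12: 12+12=24
Distinct sums: {-6, 2, 8, 9, 10, 16, 17, 22, 23, 24}
|A + A| = 10

|A + A| = 10


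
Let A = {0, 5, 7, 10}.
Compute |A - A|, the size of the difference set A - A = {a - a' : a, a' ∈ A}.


A - A = {a - a' : a, a' ∈ A}; |A| = 4.
Bounds: 2|A|-1 ≤ |A - A| ≤ |A|² - |A| + 1, i.e. 7 ≤ |A - A| ≤ 13.
Note: 0 ∈ A - A always (from a - a). The set is symmetric: if d ∈ A - A then -d ∈ A - A.
Enumerate nonzero differences d = a - a' with a > a' (then include -d):
Positive differences: {2, 3, 5, 7, 10}
Full difference set: {0} ∪ (positive diffs) ∪ (negative diffs).
|A - A| = 1 + 2·5 = 11 (matches direct enumeration: 11).

|A - A| = 11


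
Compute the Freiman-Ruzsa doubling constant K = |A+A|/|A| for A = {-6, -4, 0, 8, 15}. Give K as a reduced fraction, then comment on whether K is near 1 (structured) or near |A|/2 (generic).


|A| = 5.
Compute A + A by enumerating all 25 pairs.
A + A = {-12, -10, -8, -6, -4, 0, 2, 4, 8, 9, 11, 15, 16, 23, 30}, so |A + A| = 15.
K = |A + A| / |A| = 15/5 = 3/1 ≈ 3.0000.
Reference: AP of size 5 gives K = 9/5 ≈ 1.8000; a fully generic set of size 5 gives K ≈ 3.0000.

|A| = 5, |A + A| = 15, K = 15/5 = 3/1.


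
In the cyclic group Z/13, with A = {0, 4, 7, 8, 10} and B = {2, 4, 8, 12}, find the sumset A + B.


Work in Z/13Z: reduce every sum a + b modulo 13.
Enumerate all 20 pairs:
a = 0: 0+2=2, 0+4=4, 0+8=8, 0+12=12
a = 4: 4+2=6, 4+4=8, 4+8=12, 4+12=3
a = 7: 7+2=9, 7+4=11, 7+8=2, 7+12=6
a = 8: 8+2=10, 8+4=12, 8+8=3, 8+12=7
a = 10: 10+2=12, 10+4=1, 10+8=5, 10+12=9
Distinct residues collected: {1, 2, 3, 4, 5, 6, 7, 8, 9, 10, 11, 12}
|A + B| = 12 (out of 13 total residues).

A + B = {1, 2, 3, 4, 5, 6, 7, 8, 9, 10, 11, 12}


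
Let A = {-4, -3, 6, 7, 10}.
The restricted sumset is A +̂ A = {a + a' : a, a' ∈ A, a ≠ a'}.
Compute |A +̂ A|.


Restricted sumset: A +̂ A = {a + a' : a ∈ A, a' ∈ A, a ≠ a'}.
Equivalently, take A + A and drop any sum 2a that is achievable ONLY as a + a for a ∈ A (i.e. sums representable only with equal summands).
Enumerate pairs (a, a') with a < a' (symmetric, so each unordered pair gives one sum; this covers all a ≠ a'):
  -4 + -3 = -7
  -4 + 6 = 2
  -4 + 7 = 3
  -4 + 10 = 6
  -3 + 6 = 3
  -3 + 7 = 4
  -3 + 10 = 7
  6 + 7 = 13
  6 + 10 = 16
  7 + 10 = 17
Collected distinct sums: {-7, 2, 3, 4, 6, 7, 13, 16, 17}
|A +̂ A| = 9
(Reference bound: |A +̂ A| ≥ 2|A| - 3 for |A| ≥ 2, with |A| = 5 giving ≥ 7.)

|A +̂ A| = 9


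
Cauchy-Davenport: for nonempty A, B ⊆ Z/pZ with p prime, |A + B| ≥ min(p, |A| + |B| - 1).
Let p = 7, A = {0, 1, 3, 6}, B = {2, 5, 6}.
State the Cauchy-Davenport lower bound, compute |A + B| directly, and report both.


Cauchy-Davenport: |A + B| ≥ min(p, |A| + |B| - 1) for A, B nonempty in Z/pZ.
|A| = 4, |B| = 3, p = 7.
CD lower bound = min(7, 4 + 3 - 1) = min(7, 6) = 6.
Compute A + B mod 7 directly:
a = 0: 0+2=2, 0+5=5, 0+6=6
a = 1: 1+2=3, 1+5=6, 1+6=0
a = 3: 3+2=5, 3+5=1, 3+6=2
a = 6: 6+2=1, 6+5=4, 6+6=5
A + B = {0, 1, 2, 3, 4, 5, 6}, so |A + B| = 7.
Verify: 7 ≥ 6? Yes ✓.

CD lower bound = 6, actual |A + B| = 7.


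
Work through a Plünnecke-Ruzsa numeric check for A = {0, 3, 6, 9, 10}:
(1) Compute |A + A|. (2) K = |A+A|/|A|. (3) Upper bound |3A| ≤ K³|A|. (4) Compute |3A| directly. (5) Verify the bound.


|A| = 5.
Step 1: Compute A + A by enumerating all 25 pairs.
A + A = {0, 3, 6, 9, 10, 12, 13, 15, 16, 18, 19, 20}, so |A + A| = 12.
Step 2: Doubling constant K = |A + A|/|A| = 12/5 = 12/5 ≈ 2.4000.
Step 3: Plünnecke-Ruzsa gives |3A| ≤ K³·|A| = (2.4000)³ · 5 ≈ 69.1200.
Step 4: Compute 3A = A + A + A directly by enumerating all triples (a,b,c) ∈ A³; |3A| = 22.
Step 5: Check 22 ≤ 69.1200? Yes ✓.

K = 12/5, Plünnecke-Ruzsa bound K³|A| ≈ 69.1200, |3A| = 22, inequality holds.


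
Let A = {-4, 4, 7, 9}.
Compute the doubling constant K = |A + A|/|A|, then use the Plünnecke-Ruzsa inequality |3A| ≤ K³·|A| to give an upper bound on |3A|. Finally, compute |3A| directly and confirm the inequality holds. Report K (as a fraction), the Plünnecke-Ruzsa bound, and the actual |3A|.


|A| = 4.
Step 1: Compute A + A by enumerating all 16 pairs.
A + A = {-8, 0, 3, 5, 8, 11, 13, 14, 16, 18}, so |A + A| = 10.
Step 2: Doubling constant K = |A + A|/|A| = 10/4 = 10/4 ≈ 2.5000.
Step 3: Plünnecke-Ruzsa gives |3A| ≤ K³·|A| = (2.5000)³ · 4 ≈ 62.5000.
Step 4: Compute 3A = A + A + A directly by enumerating all triples (a,b,c) ∈ A³; |3A| = 19.
Step 5: Check 19 ≤ 62.5000? Yes ✓.

K = 10/4, Plünnecke-Ruzsa bound K³|A| ≈ 62.5000, |3A| = 19, inequality holds.


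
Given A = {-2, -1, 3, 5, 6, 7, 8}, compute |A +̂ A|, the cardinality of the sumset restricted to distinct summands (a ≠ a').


Restricted sumset: A +̂ A = {a + a' : a ∈ A, a' ∈ A, a ≠ a'}.
Equivalently, take A + A and drop any sum 2a that is achievable ONLY as a + a for a ∈ A (i.e. sums representable only with equal summands).
Enumerate pairs (a, a') with a < a' (symmetric, so each unordered pair gives one sum; this covers all a ≠ a'):
  -2 + -1 = -3
  -2 + 3 = 1
  -2 + 5 = 3
  -2 + 6 = 4
  -2 + 7 = 5
  -2 + 8 = 6
  -1 + 3 = 2
  -1 + 5 = 4
  -1 + 6 = 5
  -1 + 7 = 6
  -1 + 8 = 7
  3 + 5 = 8
  3 + 6 = 9
  3 + 7 = 10
  3 + 8 = 11
  5 + 6 = 11
  5 + 7 = 12
  5 + 8 = 13
  6 + 7 = 13
  6 + 8 = 14
  7 + 8 = 15
Collected distinct sums: {-3, 1, 2, 3, 4, 5, 6, 7, 8, 9, 10, 11, 12, 13, 14, 15}
|A +̂ A| = 16
(Reference bound: |A +̂ A| ≥ 2|A| - 3 for |A| ≥ 2, with |A| = 7 giving ≥ 11.)

|A +̂ A| = 16


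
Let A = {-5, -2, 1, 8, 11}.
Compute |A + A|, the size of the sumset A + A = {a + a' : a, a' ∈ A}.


A + A = {a + a' : a, a' ∈ A}; |A| = 5.
General bounds: 2|A| - 1 ≤ |A + A| ≤ |A|(|A|+1)/2, i.e. 9 ≤ |A + A| ≤ 15.
Lower bound 2|A|-1 is attained iff A is an arithmetic progression.
Enumerate sums a + a' for a ≤ a' (symmetric, so this suffices):
a = -5: -5+-5=-10, -5+-2=-7, -5+1=-4, -5+8=3, -5+11=6
a = -2: -2+-2=-4, -2+1=-1, -2+8=6, -2+11=9
a = 1: 1+1=2, 1+8=9, 1+11=12
a = 8: 8+8=16, 8+11=19
a = 11: 11+11=22
Distinct sums: {-10, -7, -4, -1, 2, 3, 6, 9, 12, 16, 19, 22}
|A + A| = 12

|A + A| = 12


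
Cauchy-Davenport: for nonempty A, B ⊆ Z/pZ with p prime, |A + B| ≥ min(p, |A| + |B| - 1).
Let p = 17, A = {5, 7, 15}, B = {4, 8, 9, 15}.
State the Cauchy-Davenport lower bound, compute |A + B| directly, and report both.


Cauchy-Davenport: |A + B| ≥ min(p, |A| + |B| - 1) for A, B nonempty in Z/pZ.
|A| = 3, |B| = 4, p = 17.
CD lower bound = min(17, 3 + 4 - 1) = min(17, 6) = 6.
Compute A + B mod 17 directly:
a = 5: 5+4=9, 5+8=13, 5+9=14, 5+15=3
a = 7: 7+4=11, 7+8=15, 7+9=16, 7+15=5
a = 15: 15+4=2, 15+8=6, 15+9=7, 15+15=13
A + B = {2, 3, 5, 6, 7, 9, 11, 13, 14, 15, 16}, so |A + B| = 11.
Verify: 11 ≥ 6? Yes ✓.

CD lower bound = 6, actual |A + B| = 11.


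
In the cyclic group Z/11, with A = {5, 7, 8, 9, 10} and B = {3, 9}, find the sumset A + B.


Work in Z/11Z: reduce every sum a + b modulo 11.
Enumerate all 10 pairs:
a = 5: 5+3=8, 5+9=3
a = 7: 7+3=10, 7+9=5
a = 8: 8+3=0, 8+9=6
a = 9: 9+3=1, 9+9=7
a = 10: 10+3=2, 10+9=8
Distinct residues collected: {0, 1, 2, 3, 5, 6, 7, 8, 10}
|A + B| = 9 (out of 11 total residues).

A + B = {0, 1, 2, 3, 5, 6, 7, 8, 10}


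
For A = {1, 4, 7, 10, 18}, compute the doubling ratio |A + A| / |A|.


|A| = 5.
Compute A + A by enumerating all 25 pairs.
A + A = {2, 5, 8, 11, 14, 17, 19, 20, 22, 25, 28, 36}, so |A + A| = 12.
K = |A + A| / |A| = 12/5 (already in lowest terms) ≈ 2.4000.
Reference: AP of size 5 gives K = 9/5 ≈ 1.8000; a fully generic set of size 5 gives K ≈ 3.0000.

|A| = 5, |A + A| = 12, K = 12/5.


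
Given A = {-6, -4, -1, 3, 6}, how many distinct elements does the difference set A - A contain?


A - A = {a - a' : a, a' ∈ A}; |A| = 5.
Bounds: 2|A|-1 ≤ |A - A| ≤ |A|² - |A| + 1, i.e. 9 ≤ |A - A| ≤ 21.
Note: 0 ∈ A - A always (from a - a). The set is symmetric: if d ∈ A - A then -d ∈ A - A.
Enumerate nonzero differences d = a - a' with a > a' (then include -d):
Positive differences: {2, 3, 4, 5, 7, 9, 10, 12}
Full difference set: {0} ∪ (positive diffs) ∪ (negative diffs).
|A - A| = 1 + 2·8 = 17 (matches direct enumeration: 17).

|A - A| = 17


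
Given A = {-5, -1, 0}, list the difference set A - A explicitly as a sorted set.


A - A = {a - a' : a, a' ∈ A}.
Compute a - a' for each ordered pair (a, a'):
a = -5: -5--5=0, -5--1=-4, -5-0=-5
a = -1: -1--5=4, -1--1=0, -1-0=-1
a = 0: 0--5=5, 0--1=1, 0-0=0
Collecting distinct values (and noting 0 appears from a-a):
A - A = {-5, -4, -1, 0, 1, 4, 5}
|A - A| = 7

A - A = {-5, -4, -1, 0, 1, 4, 5}


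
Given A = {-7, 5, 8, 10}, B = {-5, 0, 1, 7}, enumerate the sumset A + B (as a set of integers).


A + B = {a + b : a ∈ A, b ∈ B}.
Enumerate all |A|·|B| = 4·4 = 16 pairs (a, b) and collect distinct sums.
a = -7: -7+-5=-12, -7+0=-7, -7+1=-6, -7+7=0
a = 5: 5+-5=0, 5+0=5, 5+1=6, 5+7=12
a = 8: 8+-5=3, 8+0=8, 8+1=9, 8+7=15
a = 10: 10+-5=5, 10+0=10, 10+1=11, 10+7=17
Collecting distinct sums: A + B = {-12, -7, -6, 0, 3, 5, 6, 8, 9, 10, 11, 12, 15, 17}
|A + B| = 14

A + B = {-12, -7, -6, 0, 3, 5, 6, 8, 9, 10, 11, 12, 15, 17}


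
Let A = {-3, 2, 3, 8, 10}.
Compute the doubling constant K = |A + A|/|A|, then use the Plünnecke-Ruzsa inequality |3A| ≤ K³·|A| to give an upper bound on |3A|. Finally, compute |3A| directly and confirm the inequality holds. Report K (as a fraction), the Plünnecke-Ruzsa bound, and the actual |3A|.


|A| = 5.
Step 1: Compute A + A by enumerating all 25 pairs.
A + A = {-6, -1, 0, 4, 5, 6, 7, 10, 11, 12, 13, 16, 18, 20}, so |A + A| = 14.
Step 2: Doubling constant K = |A + A|/|A| = 14/5 = 14/5 ≈ 2.8000.
Step 3: Plünnecke-Ruzsa gives |3A| ≤ K³·|A| = (2.8000)³ · 5 ≈ 109.7600.
Step 4: Compute 3A = A + A + A directly by enumerating all triples (a,b,c) ∈ A³; |3A| = 28.
Step 5: Check 28 ≤ 109.7600? Yes ✓.

K = 14/5, Plünnecke-Ruzsa bound K³|A| ≈ 109.7600, |3A| = 28, inequality holds.


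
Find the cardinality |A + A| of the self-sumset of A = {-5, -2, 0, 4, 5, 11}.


A + A = {a + a' : a, a' ∈ A}; |A| = 6.
General bounds: 2|A| - 1 ≤ |A + A| ≤ |A|(|A|+1)/2, i.e. 11 ≤ |A + A| ≤ 21.
Lower bound 2|A|-1 is attained iff A is an arithmetic progression.
Enumerate sums a + a' for a ≤ a' (symmetric, so this suffices):
a = -5: -5+-5=-10, -5+-2=-7, -5+0=-5, -5+4=-1, -5+5=0, -5+11=6
a = -2: -2+-2=-4, -2+0=-2, -2+4=2, -2+5=3, -2+11=9
a = 0: 0+0=0, 0+4=4, 0+5=5, 0+11=11
a = 4: 4+4=8, 4+5=9, 4+11=15
a = 5: 5+5=10, 5+11=16
a = 11: 11+11=22
Distinct sums: {-10, -7, -5, -4, -2, -1, 0, 2, 3, 4, 5, 6, 8, 9, 10, 11, 15, 16, 22}
|A + A| = 19

|A + A| = 19


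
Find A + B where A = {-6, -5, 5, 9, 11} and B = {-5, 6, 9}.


A + B = {a + b : a ∈ A, b ∈ B}.
Enumerate all |A|·|B| = 5·3 = 15 pairs (a, b) and collect distinct sums.
a = -6: -6+-5=-11, -6+6=0, -6+9=3
a = -5: -5+-5=-10, -5+6=1, -5+9=4
a = 5: 5+-5=0, 5+6=11, 5+9=14
a = 9: 9+-5=4, 9+6=15, 9+9=18
a = 11: 11+-5=6, 11+6=17, 11+9=20
Collecting distinct sums: A + B = {-11, -10, 0, 1, 3, 4, 6, 11, 14, 15, 17, 18, 20}
|A + B| = 13

A + B = {-11, -10, 0, 1, 3, 4, 6, 11, 14, 15, 17, 18, 20}


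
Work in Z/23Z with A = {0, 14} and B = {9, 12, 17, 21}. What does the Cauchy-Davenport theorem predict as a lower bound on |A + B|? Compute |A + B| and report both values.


Cauchy-Davenport: |A + B| ≥ min(p, |A| + |B| - 1) for A, B nonempty in Z/pZ.
|A| = 2, |B| = 4, p = 23.
CD lower bound = min(23, 2 + 4 - 1) = min(23, 5) = 5.
Compute A + B mod 23 directly:
a = 0: 0+9=9, 0+12=12, 0+17=17, 0+21=21
a = 14: 14+9=0, 14+12=3, 14+17=8, 14+21=12
A + B = {0, 3, 8, 9, 12, 17, 21}, so |A + B| = 7.
Verify: 7 ≥ 5? Yes ✓.

CD lower bound = 5, actual |A + B| = 7.


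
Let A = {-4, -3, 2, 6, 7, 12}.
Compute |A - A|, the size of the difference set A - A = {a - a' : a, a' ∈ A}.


A - A = {a - a' : a, a' ∈ A}; |A| = 6.
Bounds: 2|A|-1 ≤ |A - A| ≤ |A|² - |A| + 1, i.e. 11 ≤ |A - A| ≤ 31.
Note: 0 ∈ A - A always (from a - a). The set is symmetric: if d ∈ A - A then -d ∈ A - A.
Enumerate nonzero differences d = a - a' with a > a' (then include -d):
Positive differences: {1, 4, 5, 6, 9, 10, 11, 15, 16}
Full difference set: {0} ∪ (positive diffs) ∪ (negative diffs).
|A - A| = 1 + 2·9 = 19 (matches direct enumeration: 19).

|A - A| = 19


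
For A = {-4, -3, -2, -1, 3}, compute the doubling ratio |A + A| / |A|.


|A| = 5.
Compute A + A by enumerating all 25 pairs.
A + A = {-8, -7, -6, -5, -4, -3, -2, -1, 0, 1, 2, 6}, so |A + A| = 12.
K = |A + A| / |A| = 12/5 (already in lowest terms) ≈ 2.4000.
Reference: AP of size 5 gives K = 9/5 ≈ 1.8000; a fully generic set of size 5 gives K ≈ 3.0000.

|A| = 5, |A + A| = 12, K = 12/5.


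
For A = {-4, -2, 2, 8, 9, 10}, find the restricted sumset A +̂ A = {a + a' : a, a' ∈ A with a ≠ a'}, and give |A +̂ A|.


Restricted sumset: A +̂ A = {a + a' : a ∈ A, a' ∈ A, a ≠ a'}.
Equivalently, take A + A and drop any sum 2a that is achievable ONLY as a + a for a ∈ A (i.e. sums representable only with equal summands).
Enumerate pairs (a, a') with a < a' (symmetric, so each unordered pair gives one sum; this covers all a ≠ a'):
  -4 + -2 = -6
  -4 + 2 = -2
  -4 + 8 = 4
  -4 + 9 = 5
  -4 + 10 = 6
  -2 + 2 = 0
  -2 + 8 = 6
  -2 + 9 = 7
  -2 + 10 = 8
  2 + 8 = 10
  2 + 9 = 11
  2 + 10 = 12
  8 + 9 = 17
  8 + 10 = 18
  9 + 10 = 19
Collected distinct sums: {-6, -2, 0, 4, 5, 6, 7, 8, 10, 11, 12, 17, 18, 19}
|A +̂ A| = 14
(Reference bound: |A +̂ A| ≥ 2|A| - 3 for |A| ≥ 2, with |A| = 6 giving ≥ 9.)

|A +̂ A| = 14


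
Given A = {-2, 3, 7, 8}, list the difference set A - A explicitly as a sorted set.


A - A = {a - a' : a, a' ∈ A}.
Compute a - a' for each ordered pair (a, a'):
a = -2: -2--2=0, -2-3=-5, -2-7=-9, -2-8=-10
a = 3: 3--2=5, 3-3=0, 3-7=-4, 3-8=-5
a = 7: 7--2=9, 7-3=4, 7-7=0, 7-8=-1
a = 8: 8--2=10, 8-3=5, 8-7=1, 8-8=0
Collecting distinct values (and noting 0 appears from a-a):
A - A = {-10, -9, -5, -4, -1, 0, 1, 4, 5, 9, 10}
|A - A| = 11

A - A = {-10, -9, -5, -4, -1, 0, 1, 4, 5, 9, 10}


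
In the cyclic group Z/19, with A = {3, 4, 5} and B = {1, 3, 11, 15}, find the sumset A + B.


Work in Z/19Z: reduce every sum a + b modulo 19.
Enumerate all 12 pairs:
a = 3: 3+1=4, 3+3=6, 3+11=14, 3+15=18
a = 4: 4+1=5, 4+3=7, 4+11=15, 4+15=0
a = 5: 5+1=6, 5+3=8, 5+11=16, 5+15=1
Distinct residues collected: {0, 1, 4, 5, 6, 7, 8, 14, 15, 16, 18}
|A + B| = 11 (out of 19 total residues).

A + B = {0, 1, 4, 5, 6, 7, 8, 14, 15, 16, 18}


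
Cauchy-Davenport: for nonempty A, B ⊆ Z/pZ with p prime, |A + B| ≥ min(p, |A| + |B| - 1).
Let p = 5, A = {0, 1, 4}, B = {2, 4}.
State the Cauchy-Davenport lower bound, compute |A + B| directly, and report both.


Cauchy-Davenport: |A + B| ≥ min(p, |A| + |B| - 1) for A, B nonempty in Z/pZ.
|A| = 3, |B| = 2, p = 5.
CD lower bound = min(5, 3 + 2 - 1) = min(5, 4) = 4.
Compute A + B mod 5 directly:
a = 0: 0+2=2, 0+4=4
a = 1: 1+2=3, 1+4=0
a = 4: 4+2=1, 4+4=3
A + B = {0, 1, 2, 3, 4}, so |A + B| = 5.
Verify: 5 ≥ 4? Yes ✓.

CD lower bound = 4, actual |A + B| = 5.


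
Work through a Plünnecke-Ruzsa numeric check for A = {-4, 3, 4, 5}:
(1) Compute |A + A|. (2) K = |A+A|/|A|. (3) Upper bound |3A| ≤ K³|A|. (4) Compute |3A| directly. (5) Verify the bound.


|A| = 4.
Step 1: Compute A + A by enumerating all 16 pairs.
A + A = {-8, -1, 0, 1, 6, 7, 8, 9, 10}, so |A + A| = 9.
Step 2: Doubling constant K = |A + A|/|A| = 9/4 = 9/4 ≈ 2.2500.
Step 3: Plünnecke-Ruzsa gives |3A| ≤ K³·|A| = (2.2500)³ · 4 ≈ 45.5625.
Step 4: Compute 3A = A + A + A directly by enumerating all triples (a,b,c) ∈ A³; |3A| = 16.
Step 5: Check 16 ≤ 45.5625? Yes ✓.

K = 9/4, Plünnecke-Ruzsa bound K³|A| ≈ 45.5625, |3A| = 16, inequality holds.


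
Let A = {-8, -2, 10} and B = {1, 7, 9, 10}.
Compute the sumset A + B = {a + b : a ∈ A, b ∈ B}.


A + B = {a + b : a ∈ A, b ∈ B}.
Enumerate all |A|·|B| = 3·4 = 12 pairs (a, b) and collect distinct sums.
a = -8: -8+1=-7, -8+7=-1, -8+9=1, -8+10=2
a = -2: -2+1=-1, -2+7=5, -2+9=7, -2+10=8
a = 10: 10+1=11, 10+7=17, 10+9=19, 10+10=20
Collecting distinct sums: A + B = {-7, -1, 1, 2, 5, 7, 8, 11, 17, 19, 20}
|A + B| = 11

A + B = {-7, -1, 1, 2, 5, 7, 8, 11, 17, 19, 20}


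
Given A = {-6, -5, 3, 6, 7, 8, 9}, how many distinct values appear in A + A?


A + A = {a + a' : a, a' ∈ A}; |A| = 7.
General bounds: 2|A| - 1 ≤ |A + A| ≤ |A|(|A|+1)/2, i.e. 13 ≤ |A + A| ≤ 28.
Lower bound 2|A|-1 is attained iff A is an arithmetic progression.
Enumerate sums a + a' for a ≤ a' (symmetric, so this suffices):
a = -6: -6+-6=-12, -6+-5=-11, -6+3=-3, -6+6=0, -6+7=1, -6+8=2, -6+9=3
a = -5: -5+-5=-10, -5+3=-2, -5+6=1, -5+7=2, -5+8=3, -5+9=4
a = 3: 3+3=6, 3+6=9, 3+7=10, 3+8=11, 3+9=12
a = 6: 6+6=12, 6+7=13, 6+8=14, 6+9=15
a = 7: 7+7=14, 7+8=15, 7+9=16
a = 8: 8+8=16, 8+9=17
a = 9: 9+9=18
Distinct sums: {-12, -11, -10, -3, -2, 0, 1, 2, 3, 4, 6, 9, 10, 11, 12, 13, 14, 15, 16, 17, 18}
|A + A| = 21

|A + A| = 21


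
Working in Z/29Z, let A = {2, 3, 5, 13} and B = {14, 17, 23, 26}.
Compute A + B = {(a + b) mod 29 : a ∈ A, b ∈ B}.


Work in Z/29Z: reduce every sum a + b modulo 29.
Enumerate all 16 pairs:
a = 2: 2+14=16, 2+17=19, 2+23=25, 2+26=28
a = 3: 3+14=17, 3+17=20, 3+23=26, 3+26=0
a = 5: 5+14=19, 5+17=22, 5+23=28, 5+26=2
a = 13: 13+14=27, 13+17=1, 13+23=7, 13+26=10
Distinct residues collected: {0, 1, 2, 7, 10, 16, 17, 19, 20, 22, 25, 26, 27, 28}
|A + B| = 14 (out of 29 total residues).

A + B = {0, 1, 2, 7, 10, 16, 17, 19, 20, 22, 25, 26, 27, 28}


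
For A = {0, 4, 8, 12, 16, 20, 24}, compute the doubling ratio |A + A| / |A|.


|A| = 7.
Compute A + A by enumerating all 49 pairs.
A + A = {0, 4, 8, 12, 16, 20, 24, 28, 32, 36, 40, 44, 48}, so |A + A| = 13.
K = |A + A| / |A| = 13/7 (already in lowest terms) ≈ 1.8571.
Reference: AP of size 7 gives K = 13/7 ≈ 1.8571; a fully generic set of size 7 gives K ≈ 4.0000.

|A| = 7, |A + A| = 13, K = 13/7.


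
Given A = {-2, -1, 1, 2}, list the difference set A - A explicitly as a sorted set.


A - A = {a - a' : a, a' ∈ A}.
Compute a - a' for each ordered pair (a, a'):
a = -2: -2--2=0, -2--1=-1, -2-1=-3, -2-2=-4
a = -1: -1--2=1, -1--1=0, -1-1=-2, -1-2=-3
a = 1: 1--2=3, 1--1=2, 1-1=0, 1-2=-1
a = 2: 2--2=4, 2--1=3, 2-1=1, 2-2=0
Collecting distinct values (and noting 0 appears from a-a):
A - A = {-4, -3, -2, -1, 0, 1, 2, 3, 4}
|A - A| = 9

A - A = {-4, -3, -2, -1, 0, 1, 2, 3, 4}


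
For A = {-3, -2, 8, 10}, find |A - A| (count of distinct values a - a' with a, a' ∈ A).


A - A = {a - a' : a, a' ∈ A}; |A| = 4.
Bounds: 2|A|-1 ≤ |A - A| ≤ |A|² - |A| + 1, i.e. 7 ≤ |A - A| ≤ 13.
Note: 0 ∈ A - A always (from a - a). The set is symmetric: if d ∈ A - A then -d ∈ A - A.
Enumerate nonzero differences d = a - a' with a > a' (then include -d):
Positive differences: {1, 2, 10, 11, 12, 13}
Full difference set: {0} ∪ (positive diffs) ∪ (negative diffs).
|A - A| = 1 + 2·6 = 13 (matches direct enumeration: 13).

|A - A| = 13


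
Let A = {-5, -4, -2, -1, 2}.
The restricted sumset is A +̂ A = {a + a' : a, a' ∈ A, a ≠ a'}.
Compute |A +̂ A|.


Restricted sumset: A +̂ A = {a + a' : a ∈ A, a' ∈ A, a ≠ a'}.
Equivalently, take A + A and drop any sum 2a that is achievable ONLY as a + a for a ∈ A (i.e. sums representable only with equal summands).
Enumerate pairs (a, a') with a < a' (symmetric, so each unordered pair gives one sum; this covers all a ≠ a'):
  -5 + -4 = -9
  -5 + -2 = -7
  -5 + -1 = -6
  -5 + 2 = -3
  -4 + -2 = -6
  -4 + -1 = -5
  -4 + 2 = -2
  -2 + -1 = -3
  -2 + 2 = 0
  -1 + 2 = 1
Collected distinct sums: {-9, -7, -6, -5, -3, -2, 0, 1}
|A +̂ A| = 8
(Reference bound: |A +̂ A| ≥ 2|A| - 3 for |A| ≥ 2, with |A| = 5 giving ≥ 7.)

|A +̂ A| = 8


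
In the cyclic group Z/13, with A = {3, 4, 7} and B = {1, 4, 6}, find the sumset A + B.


Work in Z/13Z: reduce every sum a + b modulo 13.
Enumerate all 9 pairs:
a = 3: 3+1=4, 3+4=7, 3+6=9
a = 4: 4+1=5, 4+4=8, 4+6=10
a = 7: 7+1=8, 7+4=11, 7+6=0
Distinct residues collected: {0, 4, 5, 7, 8, 9, 10, 11}
|A + B| = 8 (out of 13 total residues).

A + B = {0, 4, 5, 7, 8, 9, 10, 11}


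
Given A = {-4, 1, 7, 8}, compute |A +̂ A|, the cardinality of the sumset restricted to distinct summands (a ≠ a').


Restricted sumset: A +̂ A = {a + a' : a ∈ A, a' ∈ A, a ≠ a'}.
Equivalently, take A + A and drop any sum 2a that is achievable ONLY as a + a for a ∈ A (i.e. sums representable only with equal summands).
Enumerate pairs (a, a') with a < a' (symmetric, so each unordered pair gives one sum; this covers all a ≠ a'):
  -4 + 1 = -3
  -4 + 7 = 3
  -4 + 8 = 4
  1 + 7 = 8
  1 + 8 = 9
  7 + 8 = 15
Collected distinct sums: {-3, 3, 4, 8, 9, 15}
|A +̂ A| = 6
(Reference bound: |A +̂ A| ≥ 2|A| - 3 for |A| ≥ 2, with |A| = 4 giving ≥ 5.)

|A +̂ A| = 6


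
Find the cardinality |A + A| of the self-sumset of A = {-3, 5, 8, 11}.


A + A = {a + a' : a, a' ∈ A}; |A| = 4.
General bounds: 2|A| - 1 ≤ |A + A| ≤ |A|(|A|+1)/2, i.e. 7 ≤ |A + A| ≤ 10.
Lower bound 2|A|-1 is attained iff A is an arithmetic progression.
Enumerate sums a + a' for a ≤ a' (symmetric, so this suffices):
a = -3: -3+-3=-6, -3+5=2, -3+8=5, -3+11=8
a = 5: 5+5=10, 5+8=13, 5+11=16
a = 8: 8+8=16, 8+11=19
a = 11: 11+11=22
Distinct sums: {-6, 2, 5, 8, 10, 13, 16, 19, 22}
|A + A| = 9

|A + A| = 9


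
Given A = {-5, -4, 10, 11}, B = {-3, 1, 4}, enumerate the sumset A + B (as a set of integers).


A + B = {a + b : a ∈ A, b ∈ B}.
Enumerate all |A|·|B| = 4·3 = 12 pairs (a, b) and collect distinct sums.
a = -5: -5+-3=-8, -5+1=-4, -5+4=-1
a = -4: -4+-3=-7, -4+1=-3, -4+4=0
a = 10: 10+-3=7, 10+1=11, 10+4=14
a = 11: 11+-3=8, 11+1=12, 11+4=15
Collecting distinct sums: A + B = {-8, -7, -4, -3, -1, 0, 7, 8, 11, 12, 14, 15}
|A + B| = 12

A + B = {-8, -7, -4, -3, -1, 0, 7, 8, 11, 12, 14, 15}


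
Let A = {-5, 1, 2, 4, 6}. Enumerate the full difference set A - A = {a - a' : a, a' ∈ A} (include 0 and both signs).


A - A = {a - a' : a, a' ∈ A}.
Compute a - a' for each ordered pair (a, a'):
a = -5: -5--5=0, -5-1=-6, -5-2=-7, -5-4=-9, -5-6=-11
a = 1: 1--5=6, 1-1=0, 1-2=-1, 1-4=-3, 1-6=-5
a = 2: 2--5=7, 2-1=1, 2-2=0, 2-4=-2, 2-6=-4
a = 4: 4--5=9, 4-1=3, 4-2=2, 4-4=0, 4-6=-2
a = 6: 6--5=11, 6-1=5, 6-2=4, 6-4=2, 6-6=0
Collecting distinct values (and noting 0 appears from a-a):
A - A = {-11, -9, -7, -6, -5, -4, -3, -2, -1, 0, 1, 2, 3, 4, 5, 6, 7, 9, 11}
|A - A| = 19

A - A = {-11, -9, -7, -6, -5, -4, -3, -2, -1, 0, 1, 2, 3, 4, 5, 6, 7, 9, 11}


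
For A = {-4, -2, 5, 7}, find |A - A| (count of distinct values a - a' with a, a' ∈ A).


A - A = {a - a' : a, a' ∈ A}; |A| = 4.
Bounds: 2|A|-1 ≤ |A - A| ≤ |A|² - |A| + 1, i.e. 7 ≤ |A - A| ≤ 13.
Note: 0 ∈ A - A always (from a - a). The set is symmetric: if d ∈ A - A then -d ∈ A - A.
Enumerate nonzero differences d = a - a' with a > a' (then include -d):
Positive differences: {2, 7, 9, 11}
Full difference set: {0} ∪ (positive diffs) ∪ (negative diffs).
|A - A| = 1 + 2·4 = 9 (matches direct enumeration: 9).

|A - A| = 9


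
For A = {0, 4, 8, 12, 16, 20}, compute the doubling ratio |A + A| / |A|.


|A| = 6.
Compute A + A by enumerating all 36 pairs.
A + A = {0, 4, 8, 12, 16, 20, 24, 28, 32, 36, 40}, so |A + A| = 11.
K = |A + A| / |A| = 11/6 (already in lowest terms) ≈ 1.8333.
Reference: AP of size 6 gives K = 11/6 ≈ 1.8333; a fully generic set of size 6 gives K ≈ 3.5000.

|A| = 6, |A + A| = 11, K = 11/6.


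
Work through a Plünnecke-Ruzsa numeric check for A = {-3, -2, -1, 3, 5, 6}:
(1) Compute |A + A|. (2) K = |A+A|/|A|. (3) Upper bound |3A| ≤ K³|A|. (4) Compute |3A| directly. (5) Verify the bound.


|A| = 6.
Step 1: Compute A + A by enumerating all 36 pairs.
A + A = {-6, -5, -4, -3, -2, 0, 1, 2, 3, 4, 5, 6, 8, 9, 10, 11, 12}, so |A + A| = 17.
Step 2: Doubling constant K = |A + A|/|A| = 17/6 = 17/6 ≈ 2.8333.
Step 3: Plünnecke-Ruzsa gives |3A| ≤ K³·|A| = (2.8333)³ · 6 ≈ 136.4722.
Step 4: Compute 3A = A + A + A directly by enumerating all triples (a,b,c) ∈ A³; |3A| = 28.
Step 5: Check 28 ≤ 136.4722? Yes ✓.

K = 17/6, Plünnecke-Ruzsa bound K³|A| ≈ 136.4722, |3A| = 28, inequality holds.


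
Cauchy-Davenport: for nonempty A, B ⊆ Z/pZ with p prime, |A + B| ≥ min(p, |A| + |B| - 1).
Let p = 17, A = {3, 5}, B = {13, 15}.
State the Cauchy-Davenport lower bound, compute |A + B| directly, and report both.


Cauchy-Davenport: |A + B| ≥ min(p, |A| + |B| - 1) for A, B nonempty in Z/pZ.
|A| = 2, |B| = 2, p = 17.
CD lower bound = min(17, 2 + 2 - 1) = min(17, 3) = 3.
Compute A + B mod 17 directly:
a = 3: 3+13=16, 3+15=1
a = 5: 5+13=1, 5+15=3
A + B = {1, 3, 16}, so |A + B| = 3.
Verify: 3 ≥ 3? Yes ✓.

CD lower bound = 3, actual |A + B| = 3.


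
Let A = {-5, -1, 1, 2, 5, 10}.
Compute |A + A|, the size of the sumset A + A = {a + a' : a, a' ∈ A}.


A + A = {a + a' : a, a' ∈ A}; |A| = 6.
General bounds: 2|A| - 1 ≤ |A + A| ≤ |A|(|A|+1)/2, i.e. 11 ≤ |A + A| ≤ 21.
Lower bound 2|A|-1 is attained iff A is an arithmetic progression.
Enumerate sums a + a' for a ≤ a' (symmetric, so this suffices):
a = -5: -5+-5=-10, -5+-1=-6, -5+1=-4, -5+2=-3, -5+5=0, -5+10=5
a = -1: -1+-1=-2, -1+1=0, -1+2=1, -1+5=4, -1+10=9
a = 1: 1+1=2, 1+2=3, 1+5=6, 1+10=11
a = 2: 2+2=4, 2+5=7, 2+10=12
a = 5: 5+5=10, 5+10=15
a = 10: 10+10=20
Distinct sums: {-10, -6, -4, -3, -2, 0, 1, 2, 3, 4, 5, 6, 7, 9, 10, 11, 12, 15, 20}
|A + A| = 19

|A + A| = 19


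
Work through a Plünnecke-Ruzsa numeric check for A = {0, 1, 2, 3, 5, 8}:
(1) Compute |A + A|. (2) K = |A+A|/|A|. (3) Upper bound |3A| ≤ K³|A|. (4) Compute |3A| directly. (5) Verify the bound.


|A| = 6.
Step 1: Compute A + A by enumerating all 36 pairs.
A + A = {0, 1, 2, 3, 4, 5, 6, 7, 8, 9, 10, 11, 13, 16}, so |A + A| = 14.
Step 2: Doubling constant K = |A + A|/|A| = 14/6 = 14/6 ≈ 2.3333.
Step 3: Plünnecke-Ruzsa gives |3A| ≤ K³·|A| = (2.3333)³ · 6 ≈ 76.2222.
Step 4: Compute 3A = A + A + A directly by enumerating all triples (a,b,c) ∈ A³; |3A| = 22.
Step 5: Check 22 ≤ 76.2222? Yes ✓.

K = 14/6, Plünnecke-Ruzsa bound K³|A| ≈ 76.2222, |3A| = 22, inequality holds.


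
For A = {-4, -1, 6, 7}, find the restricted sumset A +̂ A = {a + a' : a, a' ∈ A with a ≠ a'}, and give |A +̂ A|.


Restricted sumset: A +̂ A = {a + a' : a ∈ A, a' ∈ A, a ≠ a'}.
Equivalently, take A + A and drop any sum 2a that is achievable ONLY as a + a for a ∈ A (i.e. sums representable only with equal summands).
Enumerate pairs (a, a') with a < a' (symmetric, so each unordered pair gives one sum; this covers all a ≠ a'):
  -4 + -1 = -5
  -4 + 6 = 2
  -4 + 7 = 3
  -1 + 6 = 5
  -1 + 7 = 6
  6 + 7 = 13
Collected distinct sums: {-5, 2, 3, 5, 6, 13}
|A +̂ A| = 6
(Reference bound: |A +̂ A| ≥ 2|A| - 3 for |A| ≥ 2, with |A| = 4 giving ≥ 5.)

|A +̂ A| = 6


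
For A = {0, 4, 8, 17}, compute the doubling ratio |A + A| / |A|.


|A| = 4.
Compute A + A by enumerating all 16 pairs.
A + A = {0, 4, 8, 12, 16, 17, 21, 25, 34}, so |A + A| = 9.
K = |A + A| / |A| = 9/4 (already in lowest terms) ≈ 2.2500.
Reference: AP of size 4 gives K = 7/4 ≈ 1.7500; a fully generic set of size 4 gives K ≈ 2.5000.

|A| = 4, |A + A| = 9, K = 9/4.


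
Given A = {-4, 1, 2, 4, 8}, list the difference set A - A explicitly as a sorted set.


A - A = {a - a' : a, a' ∈ A}.
Compute a - a' for each ordered pair (a, a'):
a = -4: -4--4=0, -4-1=-5, -4-2=-6, -4-4=-8, -4-8=-12
a = 1: 1--4=5, 1-1=0, 1-2=-1, 1-4=-3, 1-8=-7
a = 2: 2--4=6, 2-1=1, 2-2=0, 2-4=-2, 2-8=-6
a = 4: 4--4=8, 4-1=3, 4-2=2, 4-4=0, 4-8=-4
a = 8: 8--4=12, 8-1=7, 8-2=6, 8-4=4, 8-8=0
Collecting distinct values (and noting 0 appears from a-a):
A - A = {-12, -8, -7, -6, -5, -4, -3, -2, -1, 0, 1, 2, 3, 4, 5, 6, 7, 8, 12}
|A - A| = 19

A - A = {-12, -8, -7, -6, -5, -4, -3, -2, -1, 0, 1, 2, 3, 4, 5, 6, 7, 8, 12}


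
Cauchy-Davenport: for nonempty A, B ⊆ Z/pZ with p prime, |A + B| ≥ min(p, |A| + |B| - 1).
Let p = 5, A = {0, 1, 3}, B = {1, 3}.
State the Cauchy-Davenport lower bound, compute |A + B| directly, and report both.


Cauchy-Davenport: |A + B| ≥ min(p, |A| + |B| - 1) for A, B nonempty in Z/pZ.
|A| = 3, |B| = 2, p = 5.
CD lower bound = min(5, 3 + 2 - 1) = min(5, 4) = 4.
Compute A + B mod 5 directly:
a = 0: 0+1=1, 0+3=3
a = 1: 1+1=2, 1+3=4
a = 3: 3+1=4, 3+3=1
A + B = {1, 2, 3, 4}, so |A + B| = 4.
Verify: 4 ≥ 4? Yes ✓.

CD lower bound = 4, actual |A + B| = 4.


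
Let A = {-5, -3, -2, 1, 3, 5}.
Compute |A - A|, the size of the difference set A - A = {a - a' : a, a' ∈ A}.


A - A = {a - a' : a, a' ∈ A}; |A| = 6.
Bounds: 2|A|-1 ≤ |A - A| ≤ |A|² - |A| + 1, i.e. 11 ≤ |A - A| ≤ 31.
Note: 0 ∈ A - A always (from a - a). The set is symmetric: if d ∈ A - A then -d ∈ A - A.
Enumerate nonzero differences d = a - a' with a > a' (then include -d):
Positive differences: {1, 2, 3, 4, 5, 6, 7, 8, 10}
Full difference set: {0} ∪ (positive diffs) ∪ (negative diffs).
|A - A| = 1 + 2·9 = 19 (matches direct enumeration: 19).

|A - A| = 19


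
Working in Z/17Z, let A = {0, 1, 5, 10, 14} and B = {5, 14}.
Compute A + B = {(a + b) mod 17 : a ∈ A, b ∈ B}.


Work in Z/17Z: reduce every sum a + b modulo 17.
Enumerate all 10 pairs:
a = 0: 0+5=5, 0+14=14
a = 1: 1+5=6, 1+14=15
a = 5: 5+5=10, 5+14=2
a = 10: 10+5=15, 10+14=7
a = 14: 14+5=2, 14+14=11
Distinct residues collected: {2, 5, 6, 7, 10, 11, 14, 15}
|A + B| = 8 (out of 17 total residues).

A + B = {2, 5, 6, 7, 10, 11, 14, 15}


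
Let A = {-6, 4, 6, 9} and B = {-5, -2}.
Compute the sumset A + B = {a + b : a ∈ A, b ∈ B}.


A + B = {a + b : a ∈ A, b ∈ B}.
Enumerate all |A|·|B| = 4·2 = 8 pairs (a, b) and collect distinct sums.
a = -6: -6+-5=-11, -6+-2=-8
a = 4: 4+-5=-1, 4+-2=2
a = 6: 6+-5=1, 6+-2=4
a = 9: 9+-5=4, 9+-2=7
Collecting distinct sums: A + B = {-11, -8, -1, 1, 2, 4, 7}
|A + B| = 7

A + B = {-11, -8, -1, 1, 2, 4, 7}


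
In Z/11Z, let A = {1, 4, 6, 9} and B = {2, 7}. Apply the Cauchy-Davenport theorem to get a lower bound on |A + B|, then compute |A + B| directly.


Cauchy-Davenport: |A + B| ≥ min(p, |A| + |B| - 1) for A, B nonempty in Z/pZ.
|A| = 4, |B| = 2, p = 11.
CD lower bound = min(11, 4 + 2 - 1) = min(11, 5) = 5.
Compute A + B mod 11 directly:
a = 1: 1+2=3, 1+7=8
a = 4: 4+2=6, 4+7=0
a = 6: 6+2=8, 6+7=2
a = 9: 9+2=0, 9+7=5
A + B = {0, 2, 3, 5, 6, 8}, so |A + B| = 6.
Verify: 6 ≥ 5? Yes ✓.

CD lower bound = 5, actual |A + B| = 6.


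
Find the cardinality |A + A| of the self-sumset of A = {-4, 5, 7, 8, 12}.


A + A = {a + a' : a, a' ∈ A}; |A| = 5.
General bounds: 2|A| - 1 ≤ |A + A| ≤ |A|(|A|+1)/2, i.e. 9 ≤ |A + A| ≤ 15.
Lower bound 2|A|-1 is attained iff A is an arithmetic progression.
Enumerate sums a + a' for a ≤ a' (symmetric, so this suffices):
a = -4: -4+-4=-8, -4+5=1, -4+7=3, -4+8=4, -4+12=8
a = 5: 5+5=10, 5+7=12, 5+8=13, 5+12=17
a = 7: 7+7=14, 7+8=15, 7+12=19
a = 8: 8+8=16, 8+12=20
a = 12: 12+12=24
Distinct sums: {-8, 1, 3, 4, 8, 10, 12, 13, 14, 15, 16, 17, 19, 20, 24}
|A + A| = 15

|A + A| = 15


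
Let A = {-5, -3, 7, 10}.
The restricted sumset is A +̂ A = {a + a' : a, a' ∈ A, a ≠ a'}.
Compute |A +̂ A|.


Restricted sumset: A +̂ A = {a + a' : a ∈ A, a' ∈ A, a ≠ a'}.
Equivalently, take A + A and drop any sum 2a that is achievable ONLY as a + a for a ∈ A (i.e. sums representable only with equal summands).
Enumerate pairs (a, a') with a < a' (symmetric, so each unordered pair gives one sum; this covers all a ≠ a'):
  -5 + -3 = -8
  -5 + 7 = 2
  -5 + 10 = 5
  -3 + 7 = 4
  -3 + 10 = 7
  7 + 10 = 17
Collected distinct sums: {-8, 2, 4, 5, 7, 17}
|A +̂ A| = 6
(Reference bound: |A +̂ A| ≥ 2|A| - 3 for |A| ≥ 2, with |A| = 4 giving ≥ 5.)

|A +̂ A| = 6


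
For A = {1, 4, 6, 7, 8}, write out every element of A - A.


A - A = {a - a' : a, a' ∈ A}.
Compute a - a' for each ordered pair (a, a'):
a = 1: 1-1=0, 1-4=-3, 1-6=-5, 1-7=-6, 1-8=-7
a = 4: 4-1=3, 4-4=0, 4-6=-2, 4-7=-3, 4-8=-4
a = 6: 6-1=5, 6-4=2, 6-6=0, 6-7=-1, 6-8=-2
a = 7: 7-1=6, 7-4=3, 7-6=1, 7-7=0, 7-8=-1
a = 8: 8-1=7, 8-4=4, 8-6=2, 8-7=1, 8-8=0
Collecting distinct values (and noting 0 appears from a-a):
A - A = {-7, -6, -5, -4, -3, -2, -1, 0, 1, 2, 3, 4, 5, 6, 7}
|A - A| = 15

A - A = {-7, -6, -5, -4, -3, -2, -1, 0, 1, 2, 3, 4, 5, 6, 7}
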